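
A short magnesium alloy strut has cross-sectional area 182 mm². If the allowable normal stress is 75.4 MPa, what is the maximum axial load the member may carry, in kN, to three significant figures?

13.7 kN

P_max = σ_allow · A = 75.4 · 182 = 13720 N = 13.72 kN.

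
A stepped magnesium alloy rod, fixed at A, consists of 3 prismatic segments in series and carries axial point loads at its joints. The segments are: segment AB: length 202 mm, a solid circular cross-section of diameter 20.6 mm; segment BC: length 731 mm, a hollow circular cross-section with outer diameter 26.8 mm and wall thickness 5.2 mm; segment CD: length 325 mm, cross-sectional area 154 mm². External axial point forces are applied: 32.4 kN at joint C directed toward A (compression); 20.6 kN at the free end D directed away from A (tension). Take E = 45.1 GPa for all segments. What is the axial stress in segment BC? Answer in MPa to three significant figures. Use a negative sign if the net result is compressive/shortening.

Internal axial forces (sectioning from the free end, tension +): N_CD = 20.6 kN, N_BC = -11.8 kN, N_AB = -11.8 kN.
A_BC = 352.9 mm².
σ_BC = N_BC/A_BC = -11800/352.9 = -33.44 MPa.

-33.4 MPa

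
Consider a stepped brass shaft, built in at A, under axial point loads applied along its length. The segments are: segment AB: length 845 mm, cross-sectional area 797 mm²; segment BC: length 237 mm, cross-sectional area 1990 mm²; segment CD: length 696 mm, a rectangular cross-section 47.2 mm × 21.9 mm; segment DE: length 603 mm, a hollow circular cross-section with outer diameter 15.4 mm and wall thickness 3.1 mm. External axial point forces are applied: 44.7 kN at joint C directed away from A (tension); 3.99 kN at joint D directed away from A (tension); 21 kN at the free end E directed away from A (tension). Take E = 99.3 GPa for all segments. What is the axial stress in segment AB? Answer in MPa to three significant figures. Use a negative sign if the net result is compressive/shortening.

87.4 MPa

Internal axial forces (sectioning from the free end, tension +): N_DE = 21 kN, N_CD = 24.99 kN, N_BC = 69.69 kN, N_AB = 69.69 kN.
σ_AB = N_AB/A_AB = 69690/797 = 87.44 MPa.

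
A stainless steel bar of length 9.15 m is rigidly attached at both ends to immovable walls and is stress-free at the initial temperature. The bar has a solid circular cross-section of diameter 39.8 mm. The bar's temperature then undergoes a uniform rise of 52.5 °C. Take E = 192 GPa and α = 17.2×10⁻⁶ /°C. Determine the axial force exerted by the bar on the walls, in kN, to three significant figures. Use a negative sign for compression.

-216 kN

Free thermal expansion αLΔT = 17.2e-6 · 9150 · 52.5 = 8.262 mm.
The walls impose strain ε = −(8.262)/9150 = -9.0300e-04; σ = Eε = 192000 · -9.0300e-04 = -173.4 MPa.
Wall reaction R = σ·A = -173.4·1244 = -215700 N = -215.7 kN.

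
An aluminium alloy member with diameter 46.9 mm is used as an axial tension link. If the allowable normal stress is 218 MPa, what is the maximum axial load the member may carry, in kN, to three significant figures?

377 kN

A = 1728 mm².
P_max = σ_allow · A = 218 · 1728 = 376600 N = 376.6 kN.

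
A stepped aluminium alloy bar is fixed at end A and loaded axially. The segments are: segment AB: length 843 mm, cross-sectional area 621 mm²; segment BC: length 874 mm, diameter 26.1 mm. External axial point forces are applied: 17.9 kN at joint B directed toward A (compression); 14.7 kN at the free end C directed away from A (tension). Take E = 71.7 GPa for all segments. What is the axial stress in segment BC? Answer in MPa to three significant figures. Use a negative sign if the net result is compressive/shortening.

27.5 MPa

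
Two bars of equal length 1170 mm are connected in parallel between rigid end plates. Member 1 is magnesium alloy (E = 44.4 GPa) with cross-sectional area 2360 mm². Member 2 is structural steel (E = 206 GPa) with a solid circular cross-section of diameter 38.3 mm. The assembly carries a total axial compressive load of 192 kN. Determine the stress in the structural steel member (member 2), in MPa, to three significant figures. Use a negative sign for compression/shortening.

A_2 = 1152 mm².
Equal strain + equilibrium ⇒ each member carries load in proportion to AE: A₁E₁ = 104800000 N, A₂E₂ = 237300000 N, ΣAE = 342100000 N.
σ₂ = P·E₂/ΣAE = -192000·206000/342100000 = -115.6 MPa.

-116 MPa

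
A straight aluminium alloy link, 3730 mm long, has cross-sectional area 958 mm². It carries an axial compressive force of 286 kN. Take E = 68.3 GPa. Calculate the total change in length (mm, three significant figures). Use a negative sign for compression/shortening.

δ_mech = NL/(AE) = -286000·3730/(958·68300) = -16.3 mm.

-16.3 mm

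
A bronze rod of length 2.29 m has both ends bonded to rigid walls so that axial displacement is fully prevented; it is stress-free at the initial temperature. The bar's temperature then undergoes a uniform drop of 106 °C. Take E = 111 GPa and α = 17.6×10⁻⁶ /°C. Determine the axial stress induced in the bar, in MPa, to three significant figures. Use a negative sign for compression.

207 MPa

Free thermal expansion αLΔT = 17.6e-6 · 2290 · -106 = -4.272 mm.
The walls impose strain ε = −(-4.272)/2290 = 1.8656e-03; σ = Eε = 111000 · 1.8656e-03 = 207.1 MPa.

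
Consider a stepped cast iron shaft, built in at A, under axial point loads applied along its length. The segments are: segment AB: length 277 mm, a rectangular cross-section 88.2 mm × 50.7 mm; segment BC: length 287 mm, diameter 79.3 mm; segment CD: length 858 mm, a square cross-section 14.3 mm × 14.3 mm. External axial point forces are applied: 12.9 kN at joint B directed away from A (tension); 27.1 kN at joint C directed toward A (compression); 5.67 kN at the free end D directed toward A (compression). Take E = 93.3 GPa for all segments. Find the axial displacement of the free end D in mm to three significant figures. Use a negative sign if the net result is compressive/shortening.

-0.289 mm

Internal axial forces (sectioning from the free end, tension +): N_CD = -5.67 kN, N_BC = -32.77 kN, N_AB = -19.87 kN.
A_AB = 4472 mm².
A_BC = 4939 mm².
A_CD = 204.5 mm².
δ_AB = -19870·277/(4472·93300) = -0.01319 mm
δ_BC = -32770·287/(4939·93300) = -0.02041 mm
δ_CD = -5670·858/(204.5·93300) = -0.255 mm
δ = Σδ_i = -0.2886 mm.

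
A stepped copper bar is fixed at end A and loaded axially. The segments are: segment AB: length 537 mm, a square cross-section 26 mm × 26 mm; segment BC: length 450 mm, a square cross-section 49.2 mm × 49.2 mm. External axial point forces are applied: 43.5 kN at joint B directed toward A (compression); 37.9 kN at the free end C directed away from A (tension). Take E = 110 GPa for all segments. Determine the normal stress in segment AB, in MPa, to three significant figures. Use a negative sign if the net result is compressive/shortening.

-8.28 MPa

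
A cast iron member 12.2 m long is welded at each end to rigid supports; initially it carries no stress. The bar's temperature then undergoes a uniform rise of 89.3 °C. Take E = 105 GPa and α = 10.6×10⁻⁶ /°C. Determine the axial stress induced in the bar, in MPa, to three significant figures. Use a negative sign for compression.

-99.4 MPa

Free thermal expansion αLΔT = 10.6e-6 · 12200 · 89.3 = 11.55 mm.
The walls impose strain ε = −(11.55)/12200 = -9.4658e-04; σ = Eε = 105000 · -9.4658e-04 = -99.39 MPa.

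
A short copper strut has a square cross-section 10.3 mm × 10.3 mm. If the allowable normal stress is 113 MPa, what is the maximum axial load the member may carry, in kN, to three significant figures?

12.0 kN

A = 106.1 mm².
P_max = σ_allow · A = 113 · 106.1 = 11990 N = 11.99 kN.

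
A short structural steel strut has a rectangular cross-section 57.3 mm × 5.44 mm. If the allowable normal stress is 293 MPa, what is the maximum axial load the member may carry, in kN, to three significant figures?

91.3 kN

A = 311.7 mm².
P_max = σ_allow · A = 293 · 311.7 = 91330 N = 91.33 kN.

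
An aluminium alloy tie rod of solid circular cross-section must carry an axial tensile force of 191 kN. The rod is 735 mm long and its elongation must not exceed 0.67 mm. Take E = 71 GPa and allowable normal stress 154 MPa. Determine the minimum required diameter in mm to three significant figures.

Required area A ≥ P/σ_allow = 191000/154 = 1240 mm².
For a solid circular section, d ≥ √(4A/π) = 39.74 mm.
Elongation limit: A ≥ PL/(Eδ_allow) = 191000·735/(71000·0.67) = 2951 mm² ⇒ d ≥ 61.3 mm.
The elongation limit governs.

61.3 mm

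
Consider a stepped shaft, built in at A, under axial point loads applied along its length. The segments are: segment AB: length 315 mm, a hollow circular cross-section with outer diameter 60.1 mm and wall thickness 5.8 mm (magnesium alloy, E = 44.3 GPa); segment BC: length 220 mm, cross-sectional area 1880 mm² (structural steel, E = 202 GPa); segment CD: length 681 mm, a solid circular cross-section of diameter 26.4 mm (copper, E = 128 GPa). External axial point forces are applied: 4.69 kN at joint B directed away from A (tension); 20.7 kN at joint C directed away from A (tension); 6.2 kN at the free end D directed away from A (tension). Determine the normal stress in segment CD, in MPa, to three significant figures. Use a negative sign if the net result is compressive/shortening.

Internal axial forces (sectioning from the free end, tension +): N_CD = 6.2 kN, N_BC = 26.9 kN, N_AB = 31.59 kN.
A_CD = 547.4 mm².
σ_CD = N_CD/A_CD = 6200/547.4 = 11.33 MPa.

11.3 MPa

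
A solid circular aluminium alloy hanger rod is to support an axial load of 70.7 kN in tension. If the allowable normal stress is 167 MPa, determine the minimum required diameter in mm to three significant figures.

23.2 mm

Required area A ≥ P/σ_allow = 70700/167 = 423.4 mm².
For a solid circular section, d ≥ √(4A/π) = 23.22 mm.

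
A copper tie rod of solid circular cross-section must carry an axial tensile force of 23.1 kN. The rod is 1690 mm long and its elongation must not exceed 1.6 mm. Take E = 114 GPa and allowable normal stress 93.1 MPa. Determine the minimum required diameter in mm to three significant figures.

17.8 mm

Required area A ≥ P/σ_allow = 23100/93.1 = 248.1 mm².
For a solid circular section, d ≥ √(4A/π) = 17.77 mm.
Elongation limit: A ≥ PL/(Eδ_allow) = 23100·1690/(114000·1.6) = 214 mm² ⇒ d ≥ 16.51 mm.
The stress limit governs.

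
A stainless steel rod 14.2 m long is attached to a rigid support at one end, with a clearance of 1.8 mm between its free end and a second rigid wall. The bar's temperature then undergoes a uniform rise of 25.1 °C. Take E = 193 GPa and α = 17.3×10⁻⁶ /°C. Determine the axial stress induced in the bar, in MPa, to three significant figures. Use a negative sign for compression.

-59.3 MPa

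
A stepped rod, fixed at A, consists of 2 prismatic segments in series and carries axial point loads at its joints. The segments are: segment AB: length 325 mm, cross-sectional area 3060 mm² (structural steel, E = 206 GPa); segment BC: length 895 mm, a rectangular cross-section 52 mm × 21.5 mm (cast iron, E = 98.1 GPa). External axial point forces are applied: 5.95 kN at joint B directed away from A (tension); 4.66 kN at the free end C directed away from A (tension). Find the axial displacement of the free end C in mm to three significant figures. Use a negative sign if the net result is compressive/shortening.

Internal axial forces (sectioning from the free end, tension +): N_BC = 4.66 kN, N_AB = 10.61 kN.
A_BC = 1118 mm².
δ_AB = 10610·325/(3060·206000) = 0.00547 mm
δ_BC = 4660·895/(1118·98100) = 0.03803 mm
δ = Σδ_i = 0.0435 mm.

0.0435 mm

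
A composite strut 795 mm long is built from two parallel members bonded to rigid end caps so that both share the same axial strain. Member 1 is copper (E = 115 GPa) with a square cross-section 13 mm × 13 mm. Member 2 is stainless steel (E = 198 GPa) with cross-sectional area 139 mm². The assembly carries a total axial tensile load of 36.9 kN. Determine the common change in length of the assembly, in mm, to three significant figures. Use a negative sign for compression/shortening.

0.625 mm

A_1 = 169 mm².
Equal strain + equilibrium ⇒ each member carries load in proportion to AE: A₁E₁ = 19440000 N, A₂E₂ = 27520000 N, ΣAE = 46960000 N.
δ = PL/ΣAE = 36900·795/46960000 = 0.6247 mm.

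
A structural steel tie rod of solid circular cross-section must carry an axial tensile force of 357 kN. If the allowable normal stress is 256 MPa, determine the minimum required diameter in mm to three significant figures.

42.1 mm

Required area A ≥ P/σ_allow = 357000/256 = 1395 mm².
For a solid circular section, d ≥ √(4A/π) = 42.14 mm.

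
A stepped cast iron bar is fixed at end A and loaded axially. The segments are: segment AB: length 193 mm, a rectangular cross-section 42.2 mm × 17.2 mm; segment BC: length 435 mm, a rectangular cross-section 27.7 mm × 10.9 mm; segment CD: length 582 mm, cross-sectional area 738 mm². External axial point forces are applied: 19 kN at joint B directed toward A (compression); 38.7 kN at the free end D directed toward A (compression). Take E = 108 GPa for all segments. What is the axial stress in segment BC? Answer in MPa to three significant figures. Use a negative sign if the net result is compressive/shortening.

-128 MPa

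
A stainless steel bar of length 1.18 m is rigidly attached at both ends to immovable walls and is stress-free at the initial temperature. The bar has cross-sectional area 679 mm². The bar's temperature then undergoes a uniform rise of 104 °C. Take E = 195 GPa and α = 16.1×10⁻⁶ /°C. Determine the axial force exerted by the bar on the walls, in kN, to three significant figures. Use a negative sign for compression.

-222 kN

Free thermal expansion αLΔT = 16.1e-6 · 1180 · 104 = 1.976 mm.
The walls impose strain ε = −(1.976)/1180 = -1.6744e-03; σ = Eε = 195000 · -1.6744e-03 = -326.5 MPa.
Wall reaction R = σ·A = -326.5·679 = -221700 N = -221.7 kN.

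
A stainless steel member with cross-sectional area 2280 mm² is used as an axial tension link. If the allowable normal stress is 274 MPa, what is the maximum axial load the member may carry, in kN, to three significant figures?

625 kN

P_max = σ_allow · A = 274 · 2280 = 624700 N = 624.7 kN.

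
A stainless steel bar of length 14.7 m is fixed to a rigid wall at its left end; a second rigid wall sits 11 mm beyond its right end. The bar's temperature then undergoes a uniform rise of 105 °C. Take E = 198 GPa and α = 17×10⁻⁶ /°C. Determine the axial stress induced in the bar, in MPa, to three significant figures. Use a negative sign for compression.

-205 MPa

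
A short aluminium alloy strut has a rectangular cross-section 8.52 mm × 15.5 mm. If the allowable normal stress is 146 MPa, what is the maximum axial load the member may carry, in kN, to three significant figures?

A = 132.1 mm².
P_max = σ_allow · A = 146 · 132.1 = 19280 N = 19.28 kN.

19.3 kN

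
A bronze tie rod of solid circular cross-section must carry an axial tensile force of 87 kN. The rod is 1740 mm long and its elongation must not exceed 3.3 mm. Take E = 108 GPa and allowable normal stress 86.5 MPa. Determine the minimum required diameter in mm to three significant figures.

35.8 mm

Required area A ≥ P/σ_allow = 87000/86.5 = 1006 mm².
For a solid circular section, d ≥ √(4A/π) = 35.79 mm.
Elongation limit: A ≥ PL/(Eδ_allow) = 87000·1740/(108000·3.3) = 424.7 mm² ⇒ d ≥ 23.26 mm.
The stress limit governs.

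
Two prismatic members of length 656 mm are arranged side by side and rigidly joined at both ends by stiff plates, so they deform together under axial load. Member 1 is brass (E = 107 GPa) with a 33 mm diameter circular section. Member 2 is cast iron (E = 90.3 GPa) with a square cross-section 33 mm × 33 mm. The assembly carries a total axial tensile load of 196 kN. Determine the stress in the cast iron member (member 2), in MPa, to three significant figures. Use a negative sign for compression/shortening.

93.2 MPa

A_1 = 855.3 mm².
A_2 = 1089 mm².
Equal strain + equilibrium ⇒ each member carries load in proportion to AE: A₁E₁ = 91520000 N, A₂E₂ = 98340000 N, ΣAE = 189900000 N.
σ₂ = P·E₂/ΣAE = 196000·90300/189900000 = 93.22 MPa.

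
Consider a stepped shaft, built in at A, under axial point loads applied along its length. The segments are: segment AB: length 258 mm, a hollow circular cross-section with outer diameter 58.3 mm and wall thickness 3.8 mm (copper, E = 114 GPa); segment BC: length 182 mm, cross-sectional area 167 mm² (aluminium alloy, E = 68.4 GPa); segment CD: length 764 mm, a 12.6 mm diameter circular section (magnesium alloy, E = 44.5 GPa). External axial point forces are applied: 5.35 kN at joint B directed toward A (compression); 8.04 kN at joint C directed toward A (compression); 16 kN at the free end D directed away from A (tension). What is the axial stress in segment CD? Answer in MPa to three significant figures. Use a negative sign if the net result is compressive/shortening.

128 MPa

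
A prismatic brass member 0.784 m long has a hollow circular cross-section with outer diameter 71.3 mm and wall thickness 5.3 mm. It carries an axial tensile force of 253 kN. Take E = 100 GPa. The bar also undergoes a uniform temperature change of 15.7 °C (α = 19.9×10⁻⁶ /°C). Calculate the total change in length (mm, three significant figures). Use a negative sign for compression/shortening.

2.05 mm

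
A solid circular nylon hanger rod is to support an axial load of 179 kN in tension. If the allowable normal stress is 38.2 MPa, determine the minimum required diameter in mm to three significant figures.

77.2 mm

Required area A ≥ P/σ_allow = 179000/38.2 = 4686 mm².
For a solid circular section, d ≥ √(4A/π) = 77.24 mm.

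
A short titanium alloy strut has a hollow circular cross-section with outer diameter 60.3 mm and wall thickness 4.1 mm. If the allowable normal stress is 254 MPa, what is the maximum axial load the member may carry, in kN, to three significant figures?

184 kN

A = 723.9 mm².
P_max = σ_allow · A = 254 · 723.9 = 183900 N = 183.9 kN.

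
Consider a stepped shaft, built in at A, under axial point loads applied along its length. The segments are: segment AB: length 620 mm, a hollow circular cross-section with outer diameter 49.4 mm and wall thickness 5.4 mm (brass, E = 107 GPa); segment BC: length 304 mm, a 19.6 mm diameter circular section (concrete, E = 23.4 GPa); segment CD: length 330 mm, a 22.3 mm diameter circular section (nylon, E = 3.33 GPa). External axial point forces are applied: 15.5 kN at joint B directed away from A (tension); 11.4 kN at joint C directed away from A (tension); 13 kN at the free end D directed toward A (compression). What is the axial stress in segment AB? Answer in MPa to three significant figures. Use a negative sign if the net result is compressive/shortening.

Internal axial forces (sectioning from the free end, tension +): N_CD = -13 kN, N_BC = -1.6 kN, N_AB = 13.9 kN.
A_AB = 746.4 mm².
σ_AB = N_AB/A_AB = 13900/746.4 = 18.62 MPa.

18.6 MPa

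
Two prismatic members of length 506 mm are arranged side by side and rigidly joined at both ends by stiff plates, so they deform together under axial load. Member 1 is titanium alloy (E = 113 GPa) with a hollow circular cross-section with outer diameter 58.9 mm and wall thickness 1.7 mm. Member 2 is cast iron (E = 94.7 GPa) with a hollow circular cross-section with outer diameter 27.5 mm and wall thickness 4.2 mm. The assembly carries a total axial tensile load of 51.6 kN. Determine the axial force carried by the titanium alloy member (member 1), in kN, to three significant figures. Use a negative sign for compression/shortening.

28.0 kN

A_1 = 305.5 mm².
A_2 = 307.4 mm².
Equal strain + equilibrium ⇒ each member carries load in proportion to AE: A₁E₁ = 34520000 N, A₂E₂ = 29110000 N, ΣAE = 63630000 N.
F₁ = P·A₁E₁/ΣAE = 51600·34520000/63630000 = 27990 N.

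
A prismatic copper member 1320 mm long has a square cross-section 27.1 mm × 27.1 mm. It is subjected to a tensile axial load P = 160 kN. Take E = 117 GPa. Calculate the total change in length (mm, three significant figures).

2.46 mm

A = 734.4 mm².
δ_mech = NL/(AE) = 160000·1320/(734.4·117000) = 2.458 mm.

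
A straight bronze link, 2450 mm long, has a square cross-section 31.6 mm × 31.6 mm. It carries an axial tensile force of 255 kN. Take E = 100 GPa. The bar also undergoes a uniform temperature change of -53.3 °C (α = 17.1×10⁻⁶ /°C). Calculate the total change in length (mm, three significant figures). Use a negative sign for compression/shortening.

A = 998.6 mm².
δ_mech = NL/(AE) = 255000·2450/(998.6·100000) = 6.257 mm.
δ_thermal = αLΔT = 17.1e-6·2450·-53.3 = -2.233 mm.
δ = δ_mech + δ_thermal = 4.024 mm.

4.02 mm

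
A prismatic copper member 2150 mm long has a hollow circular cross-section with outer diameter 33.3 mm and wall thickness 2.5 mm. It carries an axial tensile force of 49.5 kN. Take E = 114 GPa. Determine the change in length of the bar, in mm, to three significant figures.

3.86 mm

A = 241.9 mm².
δ_mech = NL/(AE) = 49500·2150/(241.9·114000) = 3.859 mm.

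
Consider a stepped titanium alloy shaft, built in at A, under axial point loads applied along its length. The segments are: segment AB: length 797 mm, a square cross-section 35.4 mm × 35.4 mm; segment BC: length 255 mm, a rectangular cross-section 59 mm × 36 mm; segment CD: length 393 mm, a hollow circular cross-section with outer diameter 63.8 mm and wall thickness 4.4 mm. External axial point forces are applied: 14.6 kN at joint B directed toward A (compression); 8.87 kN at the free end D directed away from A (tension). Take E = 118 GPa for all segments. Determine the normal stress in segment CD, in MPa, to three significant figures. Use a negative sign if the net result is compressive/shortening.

10.8 MPa

Internal axial forces (sectioning from the free end, tension +): N_CD = 8.87 kN, N_BC = 8.87 kN, N_AB = -5.73 kN.
A_CD = 821.1 mm².
σ_CD = N_CD/A_CD = 8870/821.1 = 10.8 MPa.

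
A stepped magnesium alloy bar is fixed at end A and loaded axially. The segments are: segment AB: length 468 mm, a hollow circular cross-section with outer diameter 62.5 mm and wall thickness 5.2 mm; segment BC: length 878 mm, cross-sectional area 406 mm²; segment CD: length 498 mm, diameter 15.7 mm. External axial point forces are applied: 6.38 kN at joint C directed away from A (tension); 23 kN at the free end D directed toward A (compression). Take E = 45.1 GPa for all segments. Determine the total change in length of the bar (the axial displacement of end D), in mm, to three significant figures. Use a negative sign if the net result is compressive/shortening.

-2.29 mm

Internal axial forces (sectioning from the free end, tension +): N_CD = -23 kN, N_BC = -16.62 kN, N_AB = -16.62 kN.
A_AB = 936.1 mm².
A_CD = 193.6 mm².
δ_AB = -16620·468/(936.1·45100) = -0.1842 mm
δ_BC = -16620·878/(406·45100) = -0.7969 mm
δ_CD = -23000·498/(193.6·45100) = -1.312 mm
δ = Σδ_i = -2.293 mm.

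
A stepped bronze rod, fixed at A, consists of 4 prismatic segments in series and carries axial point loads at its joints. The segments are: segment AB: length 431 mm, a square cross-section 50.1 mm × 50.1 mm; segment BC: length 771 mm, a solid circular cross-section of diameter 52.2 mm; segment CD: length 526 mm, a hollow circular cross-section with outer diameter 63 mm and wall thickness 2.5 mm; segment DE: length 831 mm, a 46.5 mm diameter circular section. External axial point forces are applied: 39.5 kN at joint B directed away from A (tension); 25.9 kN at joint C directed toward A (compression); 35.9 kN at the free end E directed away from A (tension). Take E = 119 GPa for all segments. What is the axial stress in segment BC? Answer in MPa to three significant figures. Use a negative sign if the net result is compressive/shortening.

Internal axial forces (sectioning from the free end, tension +): N_DE = 35.9 kN, N_CD = 35.9 kN, N_BC = 10 kN, N_AB = 49.5 kN.
A_BC = 2140 mm².
σ_BC = N_BC/A_BC = 10000/2140 = 4.673 MPa.

4.67 MPa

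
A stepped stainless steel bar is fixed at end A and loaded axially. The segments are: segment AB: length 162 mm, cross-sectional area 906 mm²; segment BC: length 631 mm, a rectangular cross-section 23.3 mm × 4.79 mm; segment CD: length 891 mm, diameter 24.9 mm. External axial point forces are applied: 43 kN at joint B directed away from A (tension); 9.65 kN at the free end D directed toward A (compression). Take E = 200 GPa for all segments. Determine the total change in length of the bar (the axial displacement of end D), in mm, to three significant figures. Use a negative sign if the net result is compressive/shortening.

Internal axial forces (sectioning from the free end, tension +): N_CD = -9.65 kN, N_BC = -9.65 kN, N_AB = 33.35 kN.
A_BC = 111.6 mm².
A_CD = 487 mm².
δ_AB = 33350·162/(906·200000) = 0.02982 mm
δ_BC = -9650·631/(111.6·200000) = -0.2728 mm
δ_CD = -9650·891/(487·200000) = -0.08828 mm
δ = Σδ_i = -0.3313 mm.

-0.331 mm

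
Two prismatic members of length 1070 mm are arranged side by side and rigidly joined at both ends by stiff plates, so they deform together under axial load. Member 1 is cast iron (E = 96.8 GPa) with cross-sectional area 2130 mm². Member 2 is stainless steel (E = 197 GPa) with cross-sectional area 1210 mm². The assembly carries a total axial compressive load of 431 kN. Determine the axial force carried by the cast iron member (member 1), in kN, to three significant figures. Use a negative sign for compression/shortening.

-200 kN

Equal strain + equilibrium ⇒ each member carries load in proportion to AE: A₁E₁ = 206200000 N, A₂E₂ = 238400000 N, ΣAE = 444600000 N.
F₁ = P·A₁E₁/ΣAE = -431000·206200000/444600000 = -199900 N.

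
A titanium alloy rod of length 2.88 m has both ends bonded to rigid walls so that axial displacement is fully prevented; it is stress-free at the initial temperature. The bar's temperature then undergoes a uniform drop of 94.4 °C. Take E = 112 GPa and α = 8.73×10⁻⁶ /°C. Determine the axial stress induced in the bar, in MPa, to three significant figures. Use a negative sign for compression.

Free thermal expansion αLΔT = 8.73e-6 · 2880 · -94.4 = -2.373 mm.
The walls impose strain ε = −(-2.373)/2880 = 8.2411e-04; σ = Eε = 112000 · 8.2411e-04 = 92.3 MPa.

92.3 MPa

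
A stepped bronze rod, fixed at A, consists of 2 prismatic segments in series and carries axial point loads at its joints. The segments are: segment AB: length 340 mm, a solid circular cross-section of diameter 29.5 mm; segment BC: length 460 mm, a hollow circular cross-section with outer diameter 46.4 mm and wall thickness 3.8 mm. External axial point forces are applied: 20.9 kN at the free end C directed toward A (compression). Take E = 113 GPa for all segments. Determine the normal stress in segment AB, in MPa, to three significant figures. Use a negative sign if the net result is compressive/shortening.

-30.6 MPa

Internal axial forces (sectioning from the free end, tension +): N_BC = -20.9 kN, N_AB = -20.9 kN.
A_AB = 683.5 mm².
σ_AB = N_AB/A_AB = -20900/683.5 = -30.58 MPa.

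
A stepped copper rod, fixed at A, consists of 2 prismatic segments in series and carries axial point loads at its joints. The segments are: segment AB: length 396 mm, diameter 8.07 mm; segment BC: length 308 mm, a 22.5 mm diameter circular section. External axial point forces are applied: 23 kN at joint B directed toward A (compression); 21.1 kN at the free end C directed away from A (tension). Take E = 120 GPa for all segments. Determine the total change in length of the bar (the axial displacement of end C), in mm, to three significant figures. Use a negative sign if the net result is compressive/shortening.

Internal axial forces (sectioning from the free end, tension +): N_BC = 21.1 kN, N_AB = -1.9 kN.
A_AB = 51.15 mm².
A_BC = 397.6 mm².
δ_AB = -1900·396/(51.15·120000) = -0.1226 mm
δ_BC = 21100·308/(397.6·120000) = 0.1362 mm
δ = Σδ_i = 0.01362 mm.

0.0136 mm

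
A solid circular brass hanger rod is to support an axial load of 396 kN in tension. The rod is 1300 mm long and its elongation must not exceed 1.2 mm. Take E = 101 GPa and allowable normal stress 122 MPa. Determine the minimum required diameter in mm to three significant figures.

73.5 mm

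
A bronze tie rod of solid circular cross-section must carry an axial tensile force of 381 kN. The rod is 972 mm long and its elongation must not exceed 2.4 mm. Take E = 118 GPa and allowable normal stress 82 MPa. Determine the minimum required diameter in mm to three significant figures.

Required area A ≥ P/σ_allow = 381000/82 = 4646 mm².
For a solid circular section, d ≥ √(4A/π) = 76.91 mm.
Elongation limit: A ≥ PL/(Eδ_allow) = 381000·972/(118000·2.4) = 1308 mm² ⇒ d ≥ 40.8 mm.
The stress limit governs.

76.9 mm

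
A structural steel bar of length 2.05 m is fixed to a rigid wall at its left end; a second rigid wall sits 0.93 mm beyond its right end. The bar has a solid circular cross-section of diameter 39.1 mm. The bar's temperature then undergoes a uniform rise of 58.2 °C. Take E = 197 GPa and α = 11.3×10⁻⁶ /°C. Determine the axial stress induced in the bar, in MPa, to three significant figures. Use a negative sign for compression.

Free thermal expansion αLΔT = 11.3e-6 · 2050 · 58.2 = 1.348 mm.
The walls engage after the gap closes; constrained expansion = 1.348 − 0.93 = 0.4182 mm.
The walls impose strain ε = −(0.4182)/2050 = -2.0400e-04; σ = Eε = 197000 · -2.0400e-04 = -40.19 MPa.

-40.2 MPa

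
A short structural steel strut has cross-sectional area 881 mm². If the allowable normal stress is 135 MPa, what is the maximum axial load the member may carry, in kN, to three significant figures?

P_max = σ_allow · A = 135 · 881 = 118900 N = 118.9 kN.

119 kN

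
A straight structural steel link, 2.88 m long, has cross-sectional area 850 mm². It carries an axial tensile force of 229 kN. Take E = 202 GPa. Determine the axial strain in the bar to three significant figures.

σ = N/A = 269.4 MPa; ε = σ/E = 269.4/202000 = 1.334e-03.

0.00133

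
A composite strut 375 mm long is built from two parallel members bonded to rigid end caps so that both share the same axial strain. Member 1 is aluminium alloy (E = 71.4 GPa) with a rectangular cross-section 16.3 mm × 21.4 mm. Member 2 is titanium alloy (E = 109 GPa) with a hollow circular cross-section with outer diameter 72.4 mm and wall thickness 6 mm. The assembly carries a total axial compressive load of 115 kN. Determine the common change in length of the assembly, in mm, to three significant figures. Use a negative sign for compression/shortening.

-0.267 mm

A_1 = 348.8 mm².
A_2 = 1252 mm².
Equal strain + equilibrium ⇒ each member carries load in proportion to AE: A₁E₁ = 24910000 N, A₂E₂ = 136400000 N, ΣAE = 161300000 N.
δ = PL/ΣAE = -115000·375/161300000 = -0.2673 mm.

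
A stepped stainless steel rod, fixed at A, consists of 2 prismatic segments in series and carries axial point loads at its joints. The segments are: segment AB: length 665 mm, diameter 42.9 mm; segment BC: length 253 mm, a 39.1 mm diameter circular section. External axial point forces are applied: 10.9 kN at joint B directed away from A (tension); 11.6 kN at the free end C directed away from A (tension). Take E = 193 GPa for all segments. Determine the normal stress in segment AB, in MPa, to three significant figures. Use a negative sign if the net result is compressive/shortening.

Internal axial forces (sectioning from the free end, tension +): N_BC = 11.6 kN, N_AB = 22.5 kN.
A_AB = 1445 mm².
σ_AB = N_AB/A_AB = 22500/1445 = 15.57 MPa.

15.6 MPa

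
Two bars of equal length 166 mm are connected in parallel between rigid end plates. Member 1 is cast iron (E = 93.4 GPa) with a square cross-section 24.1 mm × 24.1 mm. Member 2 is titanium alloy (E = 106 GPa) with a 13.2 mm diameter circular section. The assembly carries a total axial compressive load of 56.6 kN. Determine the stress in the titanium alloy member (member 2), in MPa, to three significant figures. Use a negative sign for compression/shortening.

A_1 = 580.8 mm².
A_2 = 136.8 mm².
Equal strain + equilibrium ⇒ each member carries load in proportion to AE: A₁E₁ = 54250000 N, A₂E₂ = 14510000 N, ΣAE = 68750000 N.
σ₂ = P·E₂/ΣAE = -56600·106000/68750000 = -87.26 MPa.

-87.3 MPa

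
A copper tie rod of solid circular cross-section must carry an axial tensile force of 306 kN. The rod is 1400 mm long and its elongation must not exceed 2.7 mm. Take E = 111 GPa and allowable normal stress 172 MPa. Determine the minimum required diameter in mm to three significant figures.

Required area A ≥ P/σ_allow = 306000/172 = 1779 mm².
For a solid circular section, d ≥ √(4A/π) = 47.59 mm.
Elongation limit: A ≥ PL/(Eδ_allow) = 306000·1400/(111000·2.7) = 1429 mm² ⇒ d ≥ 42.66 mm.
The stress limit governs.

47.6 mm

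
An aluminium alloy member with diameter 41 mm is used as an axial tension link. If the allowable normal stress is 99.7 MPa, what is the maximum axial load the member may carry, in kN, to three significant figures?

132 kN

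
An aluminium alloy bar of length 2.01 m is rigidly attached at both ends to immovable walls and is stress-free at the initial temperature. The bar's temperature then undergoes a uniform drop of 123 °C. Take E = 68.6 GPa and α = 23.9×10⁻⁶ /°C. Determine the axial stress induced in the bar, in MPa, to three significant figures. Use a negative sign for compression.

Free thermal expansion αLΔT = 23.9e-6 · 2010 · -123 = -5.909 mm.
The walls impose strain ε = −(-5.909)/2010 = 2.9397e-03; σ = Eε = 68600 · 2.9397e-03 = 201.7 MPa.

202 MPa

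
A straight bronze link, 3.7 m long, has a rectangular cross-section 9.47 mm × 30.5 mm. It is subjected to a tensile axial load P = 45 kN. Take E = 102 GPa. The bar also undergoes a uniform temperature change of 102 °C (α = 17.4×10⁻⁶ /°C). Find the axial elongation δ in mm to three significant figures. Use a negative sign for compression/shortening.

A = 288.8 mm².
δ_mech = NL/(AE) = 45000·3700/(288.8·102000) = 5.652 mm.
δ_thermal = αLΔT = 17.4e-6·3700·102 = 6.567 mm.
δ = δ_mech + δ_thermal = 12.22 mm.

12.2 mm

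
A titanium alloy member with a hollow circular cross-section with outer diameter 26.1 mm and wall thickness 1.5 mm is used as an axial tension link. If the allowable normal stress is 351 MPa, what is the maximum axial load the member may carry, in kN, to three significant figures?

40.7 kN

A = 115.9 mm².
P_max = σ_allow · A = 351 · 115.9 = 40690 N = 40.69 kN.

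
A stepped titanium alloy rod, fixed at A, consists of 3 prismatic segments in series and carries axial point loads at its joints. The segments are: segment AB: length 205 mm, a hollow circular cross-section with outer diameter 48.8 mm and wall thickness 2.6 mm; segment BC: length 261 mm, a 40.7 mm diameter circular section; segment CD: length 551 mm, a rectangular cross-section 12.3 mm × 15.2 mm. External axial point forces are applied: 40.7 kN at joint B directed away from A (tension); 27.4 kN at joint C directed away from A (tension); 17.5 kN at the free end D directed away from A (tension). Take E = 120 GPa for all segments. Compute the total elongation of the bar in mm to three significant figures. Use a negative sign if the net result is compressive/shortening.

Internal axial forces (sectioning from the free end, tension +): N_CD = 17.5 kN, N_BC = 44.9 kN, N_AB = 85.6 kN.
A_AB = 377.4 mm².
A_BC = 1301 mm².
A_CD = 187 mm².
δ_AB = 85600·205/(377.4·120000) = 0.3875 mm
δ_BC = 44900·261/(1301·120000) = 0.07506 mm
δ_CD = 17500·551/(187·120000) = 0.4298 mm
δ = Σδ_i = 0.8924 mm.

0.892 mm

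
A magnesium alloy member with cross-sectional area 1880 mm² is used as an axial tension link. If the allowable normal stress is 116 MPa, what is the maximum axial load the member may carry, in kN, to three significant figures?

218 kN

P_max = σ_allow · A = 116 · 1880 = 218100 N = 218.1 kN.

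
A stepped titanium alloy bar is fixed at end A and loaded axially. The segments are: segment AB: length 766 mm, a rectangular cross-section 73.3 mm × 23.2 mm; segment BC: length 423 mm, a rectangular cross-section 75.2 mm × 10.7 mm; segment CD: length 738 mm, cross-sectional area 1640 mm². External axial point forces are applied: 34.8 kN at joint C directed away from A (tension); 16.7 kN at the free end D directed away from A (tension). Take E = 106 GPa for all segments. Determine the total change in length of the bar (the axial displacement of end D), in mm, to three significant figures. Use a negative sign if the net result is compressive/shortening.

0.545 mm

Internal axial forces (sectioning from the free end, tension +): N_CD = 16.7 kN, N_BC = 51.5 kN, N_AB = 51.5 kN.
A_AB = 1701 mm².
A_BC = 804.6 mm².
δ_AB = 51500·766/(1701·106000) = 0.2188 mm
δ_BC = 51500·423/(804.6·106000) = 0.2554 mm
δ_CD = 16700·738/(1640·106000) = 0.0709 mm
δ = Σδ_i = 0.5452 mm.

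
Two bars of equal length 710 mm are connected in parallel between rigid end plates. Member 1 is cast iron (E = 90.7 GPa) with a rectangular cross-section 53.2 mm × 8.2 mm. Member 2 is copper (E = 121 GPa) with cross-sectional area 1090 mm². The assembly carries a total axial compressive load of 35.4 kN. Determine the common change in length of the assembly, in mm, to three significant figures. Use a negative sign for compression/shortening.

A_1 = 436.2 mm².
Equal strain + equilibrium ⇒ each member carries load in proportion to AE: A₁E₁ = 39570000 N, A₂E₂ = 131900000 N, ΣAE = 171500000 N.
δ = PL/ΣAE = -35400·710/171500000 = -0.1466 mm.

-0.147 mm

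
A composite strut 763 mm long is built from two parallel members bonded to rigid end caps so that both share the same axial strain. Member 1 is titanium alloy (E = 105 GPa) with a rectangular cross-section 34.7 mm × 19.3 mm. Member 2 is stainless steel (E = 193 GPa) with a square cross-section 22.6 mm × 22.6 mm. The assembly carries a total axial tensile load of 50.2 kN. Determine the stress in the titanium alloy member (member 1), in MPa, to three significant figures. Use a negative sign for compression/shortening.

A_1 = 669.7 mm².
A_2 = 510.8 mm².
Equal strain + equilibrium ⇒ each member carries load in proportion to AE: A₁E₁ = 70320000 N, A₂E₂ = 98580000 N, ΣAE = 168900000 N.
σ₁ = P·E₁/ΣAE = 50200·105000/168900000 = 31.21 MPa.

31.2 MPa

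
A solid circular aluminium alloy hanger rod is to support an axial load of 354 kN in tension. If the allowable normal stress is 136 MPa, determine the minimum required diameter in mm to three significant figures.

57.6 mm

Required area A ≥ P/σ_allow = 354000/136 = 2603 mm².
For a solid circular section, d ≥ √(4A/π) = 57.57 mm.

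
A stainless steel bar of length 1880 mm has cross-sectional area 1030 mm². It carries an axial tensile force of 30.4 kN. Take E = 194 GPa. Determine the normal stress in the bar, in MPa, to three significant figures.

29.5 MPa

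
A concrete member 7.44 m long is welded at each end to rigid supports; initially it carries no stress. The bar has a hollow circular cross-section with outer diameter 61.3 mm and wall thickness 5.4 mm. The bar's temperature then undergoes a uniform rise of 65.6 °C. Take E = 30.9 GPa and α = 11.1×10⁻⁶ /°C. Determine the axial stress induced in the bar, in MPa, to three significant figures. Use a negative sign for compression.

-22.5 MPa

Free thermal expansion αLΔT = 11.1e-6 · 7440 · 65.6 = 5.418 mm.
The walls impose strain ε = −(5.418)/7440 = -7.2816e-04; σ = Eε = 30900 · -7.2816e-04 = -22.5 MPa.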